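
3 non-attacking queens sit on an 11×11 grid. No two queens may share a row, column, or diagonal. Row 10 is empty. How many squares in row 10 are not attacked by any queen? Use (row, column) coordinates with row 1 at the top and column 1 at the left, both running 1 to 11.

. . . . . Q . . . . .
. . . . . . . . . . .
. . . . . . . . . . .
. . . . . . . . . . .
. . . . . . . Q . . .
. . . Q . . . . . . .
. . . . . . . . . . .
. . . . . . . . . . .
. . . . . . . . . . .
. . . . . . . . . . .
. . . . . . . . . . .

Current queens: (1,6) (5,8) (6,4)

(1,6) attacks row 10 at column 6.
(5,8) attacks row 10 at column 8 and diagonals 3.
(6,4) attacks row 10 at column 4 and diagonals 8.
Attacked columns: {3, 4, 6, 8}. Safe: {1, 2, 5, 7, 9, 10, 11}.

7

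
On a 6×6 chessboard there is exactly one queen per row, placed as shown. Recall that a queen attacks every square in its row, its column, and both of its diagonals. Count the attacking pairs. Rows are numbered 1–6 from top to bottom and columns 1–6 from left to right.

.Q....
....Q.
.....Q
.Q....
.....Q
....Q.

Same column: (1,2)–(4,2) (column 2); (2,5)–(6,5) (column 5); (3,6)–(5,6) (column 6).
Same diagonal: (1,2)–(5,6) (|1−5| = |2−6| = 4); (2,5)–(3,6) (|2−3| = |5−6| = 1); (5,6)–(6,5) (|5−6| = |6−5| = 1).
Total attacking pairs: 6.

6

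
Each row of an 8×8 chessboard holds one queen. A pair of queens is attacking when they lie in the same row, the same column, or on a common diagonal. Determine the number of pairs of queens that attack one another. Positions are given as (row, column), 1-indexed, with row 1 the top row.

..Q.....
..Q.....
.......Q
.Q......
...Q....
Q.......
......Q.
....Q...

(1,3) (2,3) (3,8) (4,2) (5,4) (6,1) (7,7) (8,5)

Same column: (1,3)–(2,3) (column 3).
Total attacking pairs: 1.

1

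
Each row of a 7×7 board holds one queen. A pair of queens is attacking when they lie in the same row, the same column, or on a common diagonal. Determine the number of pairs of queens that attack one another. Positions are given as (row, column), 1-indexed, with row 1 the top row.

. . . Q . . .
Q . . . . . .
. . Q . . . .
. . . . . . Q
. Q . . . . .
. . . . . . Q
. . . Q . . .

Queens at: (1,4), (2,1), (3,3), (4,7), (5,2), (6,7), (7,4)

Same column: (1,4)–(7,4) (column 4); (4,7)–(6,7) (column 7).
Same diagonal: (1,4)–(4,7) (|1−4| = |4−7| = 3); (4,7)–(7,4) (|4−7| = |7−4| = 3); (5,2)–(7,4) (|5−7| = |2−4| = 2).
Total attacking pairs: 5.

5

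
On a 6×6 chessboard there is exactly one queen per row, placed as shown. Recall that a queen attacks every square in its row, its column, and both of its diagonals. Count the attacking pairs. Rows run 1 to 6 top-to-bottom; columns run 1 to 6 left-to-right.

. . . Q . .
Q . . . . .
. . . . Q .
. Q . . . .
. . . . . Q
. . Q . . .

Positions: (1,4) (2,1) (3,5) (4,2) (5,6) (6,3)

All columns are distinct and no two queens satisfy |Δrow| = |Δcol|, so no pair attacks.

0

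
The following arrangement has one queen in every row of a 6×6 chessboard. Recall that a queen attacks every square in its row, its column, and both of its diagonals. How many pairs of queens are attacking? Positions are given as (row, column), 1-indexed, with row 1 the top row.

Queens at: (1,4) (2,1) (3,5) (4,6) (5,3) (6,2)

4

Same diagonal: (3,5)–(4,6) (|3−4| = |5−6| = 1); (3,5)–(5,3) (|3−5| = |5−3| = 2); (3,5)–(6,2) (|3−6| = |5−2| = 3); (5,3)–(6,2) (|5−6| = |3−2| = 1).
Total attacking pairs: 4.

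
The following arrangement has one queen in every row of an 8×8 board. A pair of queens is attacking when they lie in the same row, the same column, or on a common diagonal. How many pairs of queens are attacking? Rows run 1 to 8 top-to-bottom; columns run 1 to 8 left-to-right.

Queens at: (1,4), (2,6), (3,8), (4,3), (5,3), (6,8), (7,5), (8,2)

4

Same column: (3,8)–(6,8) (column 8); (4,3)–(5,3) (column 3).
Same diagonal: (2,6)–(5,3) (|2−5| = |6−3| = 3); (5,3)–(7,5) (|5−7| = |3−5| = 2).
Total attacking pairs: 4.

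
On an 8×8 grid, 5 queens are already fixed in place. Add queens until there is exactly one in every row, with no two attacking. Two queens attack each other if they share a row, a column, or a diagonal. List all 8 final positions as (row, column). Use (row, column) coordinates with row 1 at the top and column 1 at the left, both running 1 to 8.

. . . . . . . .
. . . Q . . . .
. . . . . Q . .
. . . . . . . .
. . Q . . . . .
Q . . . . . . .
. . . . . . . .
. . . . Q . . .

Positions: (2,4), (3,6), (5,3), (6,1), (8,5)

Row 1: attacked by (2,4)→{3,4,5}; (3,6)→{4,6,8}; (5,3)→{3,7}; (6,1)→{1,6}; (8,5)→{5}. Safe: 2. Place at column 2.
Row 4: attacked by (1,2)→{2,5}; (2,4)→{2,4,6}; (3,6)→{5,6,7}; (5,3)→{2,3,4}; (6,1)→{1,3}; (8,5)→{1,5}. Safe: 8. Place at column 8.
Row 7: attacked by (1,2)→{2,8}; (2,4)→{4}; (3,6)→{2,6}; (4,8)→{5,8}; (5,3)→{1,3,5}; (6,1)→{1,2}; (8,5)→{4,5,6}. Safe: 7. Place at column 7.
Columns [2, 4, 6, 8, 3, 1, 7, 5], r−c [-1, -2, -3, -4, 2, 5, 0, 3], r+c [3, 6, 9, 12, 8, 7, 14, 13] are all distinct, so no two queens attack.

(1,2) (2,4) (3,6) (4,8) (5,3) (6,1) (7,7) (8,5)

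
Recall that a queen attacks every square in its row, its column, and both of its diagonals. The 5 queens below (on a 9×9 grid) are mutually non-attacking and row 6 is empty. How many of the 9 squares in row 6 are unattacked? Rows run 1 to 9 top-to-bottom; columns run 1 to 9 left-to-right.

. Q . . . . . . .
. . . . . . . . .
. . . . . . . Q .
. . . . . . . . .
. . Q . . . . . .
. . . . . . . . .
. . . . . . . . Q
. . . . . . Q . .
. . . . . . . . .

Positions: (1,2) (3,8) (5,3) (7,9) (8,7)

2

(1,2) attacks row 6 at column 2 and diagonals 7.
(3,8) attacks row 6 at column 8 and diagonals 5.
(5,3) attacks row 6 at column 3 and diagonals 2, 4.
(7,9) attacks row 6 at column 9 and diagonals 8.
(8,7) attacks row 6 at column 7 and diagonals 5, 9.
Attacked columns: {2, 3, 4, 5, 7, 8, 9}. Safe: {1, 6}.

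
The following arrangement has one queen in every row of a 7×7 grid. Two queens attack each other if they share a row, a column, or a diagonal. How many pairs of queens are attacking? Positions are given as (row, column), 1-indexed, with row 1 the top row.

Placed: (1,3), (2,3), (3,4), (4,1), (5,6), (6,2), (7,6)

Same column: (1,3)–(2,3) (column 3); (5,6)–(7,6) (column 6).
Same diagonal: (2,3)–(3,4) (|2−3| = |3−4| = 1); (2,3)–(4,1) (|2−4| = |3−1| = 2); (2,3)–(5,6) (|2−5| = |3−6| = 3); (3,4)–(5,6) (|3−5| = |4−6| = 2).
Total attacking pairs: 6.

6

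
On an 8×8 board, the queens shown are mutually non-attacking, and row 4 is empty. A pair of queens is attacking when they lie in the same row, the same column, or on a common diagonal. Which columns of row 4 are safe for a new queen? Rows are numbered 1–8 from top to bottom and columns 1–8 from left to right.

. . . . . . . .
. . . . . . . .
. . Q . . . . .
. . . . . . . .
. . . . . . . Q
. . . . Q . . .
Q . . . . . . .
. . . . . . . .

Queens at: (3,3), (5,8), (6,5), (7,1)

columns 6

(3,3) attacks row 4 at column 3 and diagonals 2, 4.
(5,8) attacks row 4 at column 8 and diagonals 7.
(6,5) attacks row 4 at column 5 and diagonals 3, 7.
(7,1) attacks row 4 at column 1 and diagonals 4.
Attacked columns: {1, 2, 3, 4, 5, 7, 8}. Safe: {6}.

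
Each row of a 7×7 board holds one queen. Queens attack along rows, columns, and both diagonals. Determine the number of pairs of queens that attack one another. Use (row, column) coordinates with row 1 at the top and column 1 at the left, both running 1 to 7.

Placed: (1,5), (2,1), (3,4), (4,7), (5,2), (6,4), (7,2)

Same column: (3,4)–(6,4) (column 4); (5,2)–(7,2) (column 2).
Same diagonal: (3,4)–(5,2) (|3−5| = |4−2| = 2).
Total attacking pairs: 3.

3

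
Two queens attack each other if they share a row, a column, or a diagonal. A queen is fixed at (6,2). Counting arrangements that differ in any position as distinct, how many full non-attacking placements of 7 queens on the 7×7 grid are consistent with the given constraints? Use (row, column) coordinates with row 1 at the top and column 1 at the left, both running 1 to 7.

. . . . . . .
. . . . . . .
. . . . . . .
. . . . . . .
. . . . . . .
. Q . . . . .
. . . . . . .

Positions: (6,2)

Branch on row 1: col 1 → 1; col 3 → 1; col 4 → 0; col 5 → 1; col 6 → 1.
Sum: 1 + 1 + 0 + 1 + 1 = 4.

4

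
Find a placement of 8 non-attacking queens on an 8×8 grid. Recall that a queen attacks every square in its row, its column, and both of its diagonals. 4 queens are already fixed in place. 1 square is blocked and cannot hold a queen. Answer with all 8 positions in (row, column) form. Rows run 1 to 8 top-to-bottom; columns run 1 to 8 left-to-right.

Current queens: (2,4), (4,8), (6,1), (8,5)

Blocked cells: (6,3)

(1,7) (2,4) (3,2) (4,8) (5,6) (6,1) (7,3) (8,5)

Row 1: attacked by (2,4)→{3,4,5}; (4,8)→{5,8}; (6,1)→{1,6}; (8,5)→{5}. Safe: 2, 7. Place at column 7.
Row 3: attacked by (1,7)→{5,7}; (2,4)→{3,4,5}; (4,8)→{7,8}; (6,1)→{1,4}; (8,5)→{5}. Safe: 2, 6. Place at column 2.
Row 5: attacked by (1,7)→{3,7}; (2,4)→{1,4,7}; (3,2)→{2,4}; (4,8)→{7,8}; (6,1)→{1,2}; (8,5)→{2,5,8}. Safe: 6. Place at column 6.
Row 7: attacked by (1,7)→{1,7}; (2,4)→{4}; (3,2)→{2,6}; (4,8)→{5,8}; (5,6)→{4,6,8}; (6,1)→{1,2}; (8,5)→{4,5,6}. Safe: 3. Place at column 3.
Columns [7, 4, 2, 8, 6, 1, 3, 5], r−c [-6, -2, 1, -4, -1, 5, 4, 3], r+c [8, 6, 5, 12, 11, 7, 10, 13] are all distinct, so no two queens attack.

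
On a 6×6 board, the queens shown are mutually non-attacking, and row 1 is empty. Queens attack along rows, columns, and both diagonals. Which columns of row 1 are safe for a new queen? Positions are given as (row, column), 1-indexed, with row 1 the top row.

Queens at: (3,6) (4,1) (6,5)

(3,6) attacks row 1 at column 6 and diagonals 4.
(4,1) attacks row 1 at column 1 and diagonals 4.
(6,5) attacks row 1 at column 5.
Attacked columns: {1, 4, 5, 6}. Safe: {2, 3}.

columns 2, 3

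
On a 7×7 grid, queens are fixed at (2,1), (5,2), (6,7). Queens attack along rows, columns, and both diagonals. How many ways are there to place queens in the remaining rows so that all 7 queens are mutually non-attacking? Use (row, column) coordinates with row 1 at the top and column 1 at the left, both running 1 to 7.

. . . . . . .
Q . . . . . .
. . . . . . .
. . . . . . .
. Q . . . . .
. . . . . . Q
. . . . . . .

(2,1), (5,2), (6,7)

3

Branch on row 1: col 3 → 1; col 4 → 1; col 5 → 1.
Sum: 1 + 1 + 1 = 3.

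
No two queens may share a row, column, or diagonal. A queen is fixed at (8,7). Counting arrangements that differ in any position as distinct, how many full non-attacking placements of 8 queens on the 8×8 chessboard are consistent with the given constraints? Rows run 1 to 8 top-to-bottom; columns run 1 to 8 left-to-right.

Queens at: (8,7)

8

Branch on row 1: col 1 → 0; col 2 → 0; col 3 → 0; col 4 → 3; col 5 → 3; col 6 → 2; col 8 → 0.
Sum: 0 + 0 + 0 + 3 + 3 + 2 + 0 = 8.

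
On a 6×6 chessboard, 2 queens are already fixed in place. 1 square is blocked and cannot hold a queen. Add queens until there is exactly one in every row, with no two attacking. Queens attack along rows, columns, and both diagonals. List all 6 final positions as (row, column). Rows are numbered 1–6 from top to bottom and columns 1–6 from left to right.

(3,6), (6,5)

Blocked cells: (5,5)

(1,2) (2,4) (3,6) (4,1) (5,3) (6,5)

Row 1: attacked by (3,6)→{4,6}; (6,5)→{5}. Safe: 1, 2, 3. Place at column 2.
Row 2: attacked by (1,2)→{1,2,3}; (3,6)→{5,6}; (6,5)→{1,5}. Safe: 4. Place at column 4.
Row 4: attacked by (1,2)→{2,5}; (2,4)→{2,4,6}; (3,6)→{5,6}; (6,5)→{3,5}. Safe: 1. Place at column 1.
Row 5: attacked by (1,2)→{2,6}; (2,4)→{1,4}; (3,6)→{4,6}; (4,1)→{1,2}; (6,5)→{4,5,6}. Blocked: 5. Safe: 3. Place at column 3.
Columns [2, 4, 6, 1, 3, 5], r−c [-1, -2, -3, 3, 2, 1], r+c [3, 6, 9, 5, 8, 11] are all distinct, so no two queens attack.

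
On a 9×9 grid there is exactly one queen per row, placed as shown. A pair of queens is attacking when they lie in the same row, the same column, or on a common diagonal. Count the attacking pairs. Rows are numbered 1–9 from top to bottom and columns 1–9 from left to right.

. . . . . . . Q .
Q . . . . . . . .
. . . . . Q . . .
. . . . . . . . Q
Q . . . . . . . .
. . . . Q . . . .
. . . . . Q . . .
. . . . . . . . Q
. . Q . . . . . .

Same column: (2,1)–(5,1) (column 1); (3,6)–(7,6) (column 6); (4,9)–(8,9) (column 9).
Same diagonal: (1,8)–(3,6) (|1−3| = |8−6| = 2); (2,1)–(6,5) (|2−6| = |1−5| = 4); (2,1)–(7,6) (|2−7| = |1−6| = 5); (4,9)–(7,6) (|4−7| = |9−6| = 3); (6,5)–(7,6) (|6−7| = |5−6| = 1).
Total attacking pairs: 8.

8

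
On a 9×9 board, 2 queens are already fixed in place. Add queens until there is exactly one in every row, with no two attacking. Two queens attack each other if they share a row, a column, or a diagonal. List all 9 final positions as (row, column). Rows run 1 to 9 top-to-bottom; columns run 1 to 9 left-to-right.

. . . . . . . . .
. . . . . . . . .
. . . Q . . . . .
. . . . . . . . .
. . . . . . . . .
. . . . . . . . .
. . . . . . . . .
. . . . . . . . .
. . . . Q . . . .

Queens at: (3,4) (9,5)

(1,8) (2,2) (3,4) (4,1) (5,7) (6,9) (7,6) (8,3) (9,5)

Row 1: attacked by (3,4)→{2,4,6}; (9,5)→{5}. Safe: 1, 3, 7, 8, 9. Place at column 8.
Row 2: attacked by (1,8)→{7,8,9}; (3,4)→{3,4,5}; (9,5)→{5}. Safe: 1, 2, 6. Place at column 2.
Row 4: attacked by (1,8)→{5,8}; (2,2)→{2,4}; (3,4)→{3,4,5}; (9,5)→{5}. Safe: 1, 6, 7, 9. Place at column 1.
Row 5: attacked by (1,8)→{4,8}; (2,2)→{2,5}; (3,4)→{2,4,6}; (4,1)→{1,2}; (9,5)→{1,5,9}. Safe: 3, 7. Place at column 7.
Row 6: attacked by (1,8)→{3,8}; (2,2)→{2,6}; (3,4)→{1,4,7}; (4,1)→{1,3}; (5,7)→{6,7,8}; (9,5)→{2,5,8}. Safe: 9. Place at column 9.
Row 7: attacked by (1,8)→{2,8}; (2,2)→{2,7}; (3,4)→{4,8}; (4,1)→{1,4}; (5,7)→{5,7,9}; (6,9)→{8,9}; (9,5)→{3,5,7}. Safe: 6. Place at column 6.
Row 8: attacked by (1,8)→{1,8}; (2,2)→{2,8}; (3,4)→{4,9}; (4,1)→{1,5}; (5,7)→{4,7}; (6,9)→{7,9}; (7,6)→{5,6,7}; (9,5)→{4,5,6}. Safe: 3. Place at column 3.
Columns [8, 2, 4, 1, 7, 9, 6, 3, 5], r−c [-7, 0, -1, 3, -2, -3, 1, 5, 4], r+c [9, 4, 7, 5, 12, 15, 13, 11, 14] are all distinct, so no two queens attack.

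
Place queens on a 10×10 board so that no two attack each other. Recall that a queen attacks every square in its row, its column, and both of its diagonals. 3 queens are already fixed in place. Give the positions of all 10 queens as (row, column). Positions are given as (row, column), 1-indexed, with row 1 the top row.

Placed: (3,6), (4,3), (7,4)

(1,7) (2,10) (3,6) (4,3) (5,1) (6,8) (7,4) (8,2) (9,9) (10,5)

Row 1: attacked by (3,6)→{4,6,8}; (4,3)→{3,6}; (7,4)→{4,10}. Safe: 1, 2, 5, 7, 9. Place at column 7.
Row 2: attacked by (1,7)→{6,7,8}; (3,6)→{5,6,7}; (4,3)→{1,3,5}; (7,4)→{4,9}. Safe: 2, 10. Place at column 10.
Row 5: attacked by (1,7)→{3,7}; (2,10)→{7,10}; (3,6)→{4,6,8}; (4,3)→{2,3,4}; (7,4)→{2,4,6}. Safe: 1, 5, 9. Place at column 1.
Row 6: attacked by (1,7)→{2,7}; (2,10)→{6,10}; (3,6)→{3,6,9}; (4,3)→{1,3,5}; (5,1)→{1,2}; (7,4)→{3,4,5}. Safe: 8. Place at column 8.
Row 8: attacked by (1,7)→{7}; (2,10)→{4,10}; (3,6)→{1,6}; (4,3)→{3,7}; (5,1)→{1,4}; (6,8)→{6,8,10}; (7,4)→{3,4,5}. Safe: 2, 9. Place at column 2.
Row 9: attacked by (1,7)→{7}; (2,10)→{3,10}; (3,6)→{6}; (4,3)→{3,8}; (5,1)→{1,5}; (6,8)→{5,8}; (7,4)→{2,4,6}; (8,2)→{1,2,3}. Safe: 9. Place at column 9.
Row 10: attacked by (1,7)→{7}; (2,10)→{2,10}; (3,6)→{6}; (4,3)→{3,9}; (5,1)→{1,6}; (6,8)→{4,8}; (7,4)→{1,4,7}; (8,2)→{2,4}; (9,9)→{8,9,10}. Safe: 5. Place at column 5.
Columns [7, 10, 6, 3, 1, 8, 4, 2, 9, 5], r−c [-6, -8, -3, 1, 4, -2, 3, 6, 0, 5], r+c [8, 12, 9, 7, 6, 14, 11, 10, 18, 15] are all distinct, so no two queens attack.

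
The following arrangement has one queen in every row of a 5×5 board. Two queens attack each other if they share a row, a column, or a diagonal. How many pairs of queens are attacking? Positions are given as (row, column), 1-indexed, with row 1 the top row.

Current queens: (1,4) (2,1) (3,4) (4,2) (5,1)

3

Same column: (1,4)–(3,4) (column 4); (2,1)–(5,1) (column 1).
Same diagonal: (4,2)–(5,1) (|4−5| = |2−1| = 1).
Total attacking pairs: 3.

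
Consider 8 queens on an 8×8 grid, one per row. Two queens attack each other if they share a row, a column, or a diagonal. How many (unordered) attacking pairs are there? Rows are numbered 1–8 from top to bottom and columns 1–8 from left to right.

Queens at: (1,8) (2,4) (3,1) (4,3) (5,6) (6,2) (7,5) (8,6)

4

Same column: (5,6)–(8,6) (column 6).
Same diagonal: (3,1)–(7,5) (|3−7| = |1−5| = 4); (3,1)–(8,6) (|3−8| = |1−6| = 5); (7,5)–(8,6) (|7−8| = |5−6| = 1).
Total attacking pairs: 4.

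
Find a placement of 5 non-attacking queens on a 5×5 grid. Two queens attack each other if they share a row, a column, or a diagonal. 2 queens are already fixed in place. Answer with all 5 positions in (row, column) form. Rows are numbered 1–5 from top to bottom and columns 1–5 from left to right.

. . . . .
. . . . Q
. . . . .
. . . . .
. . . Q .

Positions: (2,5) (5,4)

(1,2) (2,5) (3,3) (4,1) (5,4)

Row 1: attacked by (2,5)→{4,5}; (5,4)→{4}. Safe: 1, 2, 3. Place at column 2.
Row 3: attacked by (1,2)→{2,4}; (2,5)→{4,5}; (5,4)→{2,4}. Safe: 1, 3. Place at column 3.
Row 4: attacked by (1,2)→{2,5}; (2,5)→{3,5}; (3,3)→{2,3,4}; (5,4)→{3,4,5}. Safe: 1. Place at column 1.
Columns [2, 5, 3, 1, 4], r−c [-1, -3, 0, 3, 1], r+c [3, 7, 6, 5, 9] are all distinct, so no two queens attack.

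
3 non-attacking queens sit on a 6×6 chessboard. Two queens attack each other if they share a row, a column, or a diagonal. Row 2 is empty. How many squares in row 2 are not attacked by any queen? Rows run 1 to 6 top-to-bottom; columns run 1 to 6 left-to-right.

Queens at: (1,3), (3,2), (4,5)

(1,3) attacks row 2 at column 3 and diagonals 2, 4.
(3,2) attacks row 2 at column 2 and diagonals 1, 3.
(4,5) attacks row 2 at column 5 and diagonals 3.
Attacked columns: {1, 2, 3, 4, 5}. Safe: {6}.

1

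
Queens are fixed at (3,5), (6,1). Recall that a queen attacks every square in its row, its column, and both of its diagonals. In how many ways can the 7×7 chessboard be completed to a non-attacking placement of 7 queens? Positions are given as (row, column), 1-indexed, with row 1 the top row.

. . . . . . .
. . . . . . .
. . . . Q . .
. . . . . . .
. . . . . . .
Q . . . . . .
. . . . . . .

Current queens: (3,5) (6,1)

Branch on row 1: col 2 → 0; col 4 → 1.
Sum: 0 + 1 = 1.

1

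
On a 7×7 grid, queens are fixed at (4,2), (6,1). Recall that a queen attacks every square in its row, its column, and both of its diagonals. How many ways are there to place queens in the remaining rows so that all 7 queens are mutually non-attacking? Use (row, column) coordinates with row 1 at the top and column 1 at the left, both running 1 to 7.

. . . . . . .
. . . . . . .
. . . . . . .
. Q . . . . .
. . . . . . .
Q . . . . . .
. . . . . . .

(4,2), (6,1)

Branch on row 1: col 3 → 0; col 4 → 1; col 7 → 1.
Sum: 0 + 1 + 1 = 2.

2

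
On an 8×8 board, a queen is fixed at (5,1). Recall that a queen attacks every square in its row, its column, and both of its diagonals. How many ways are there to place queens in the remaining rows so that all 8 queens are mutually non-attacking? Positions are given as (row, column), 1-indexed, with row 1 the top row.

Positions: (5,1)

Branch on row 1: col 2 → 3; col 3 → 4; col 4 → 5; col 6 → 4; col 7 → 1; col 8 → 1.
Sum: 3 + 4 + 5 + 4 + 1 + 1 = 18.

18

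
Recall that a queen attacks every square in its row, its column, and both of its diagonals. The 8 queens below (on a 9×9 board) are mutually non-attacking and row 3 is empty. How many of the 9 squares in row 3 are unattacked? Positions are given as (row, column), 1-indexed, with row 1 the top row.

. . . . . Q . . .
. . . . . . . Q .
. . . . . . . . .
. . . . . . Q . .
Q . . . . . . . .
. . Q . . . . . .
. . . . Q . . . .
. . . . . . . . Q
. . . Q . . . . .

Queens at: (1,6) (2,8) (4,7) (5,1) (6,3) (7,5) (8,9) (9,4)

1

(1,6) attacks row 3 at column 6 and diagonals 4, 8.
(2,8) attacks row 3 at column 8 and diagonals 7, 9.
(4,7) attacks row 3 at column 7 and diagonals 6, 8.
(5,1) attacks row 3 at column 1 and diagonals 3.
(6,3) attacks row 3 at column 3 and diagonals 6.
(7,5) attacks row 3 at column 5 and diagonals 1, 9.
(8,9) attacks row 3 at column 9 and diagonals 4.
(9,4) attacks row 3 at column 4.
Attacked columns: {1, 3, 4, 5, 6, 7, 8, 9}. Safe: {2}.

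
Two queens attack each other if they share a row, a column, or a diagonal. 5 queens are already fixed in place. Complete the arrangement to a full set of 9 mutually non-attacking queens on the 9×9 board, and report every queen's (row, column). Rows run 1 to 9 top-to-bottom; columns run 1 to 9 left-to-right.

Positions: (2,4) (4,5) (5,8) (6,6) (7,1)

Row 1: attacked by (2,4)→{3,4,5}; (4,5)→{2,5,8}; (5,8)→{4,8}; (6,6)→{1,6}; (7,1)→{1,7}. Safe: 9. Place at column 9.
Row 3: attacked by (1,9)→{7,9}; (2,4)→{3,4,5}; (4,5)→{4,5,6}; (5,8)→{6,8}; (6,6)→{3,6,9}; (7,1)→{1,5}. Safe: 2. Place at column 2.
Row 8: attacked by (1,9)→{2,9}; (2,4)→{4}; (3,2)→{2,7}; (4,5)→{1,5,9}; (5,8)→{5,8}; (6,6)→{4,6,8}; (7,1)→{1,2}. Safe: 3. Place at column 3.
Row 9: attacked by (1,9)→{1,9}; (2,4)→{4}; (3,2)→{2,8}; (4,5)→{5}; (5,8)→{4,8}; (6,6)→{3,6,9}; (7,1)→{1,3}; (8,3)→{2,3,4}. Safe: 7. Place at column 7.
Columns [9, 4, 2, 5, 8, 6, 1, 3, 7], r−c [-8, -2, 1, -1, -3, 0, 6, 5, 2], r+c [10, 6, 5, 9, 13, 12, 8, 11, 16] are all distinct, so no two queens attack.

(1,9) (2,4) (3,2) (4,5) (5,8) (6,6) (7,1) (8,3) (9,7)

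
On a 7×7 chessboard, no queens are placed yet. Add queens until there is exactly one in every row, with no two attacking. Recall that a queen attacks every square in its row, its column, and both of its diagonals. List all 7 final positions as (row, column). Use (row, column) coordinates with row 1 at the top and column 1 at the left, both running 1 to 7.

(1,6) (2,1) (3,3) (4,5) (5,7) (6,2) (7,4)

Row 1: Safe: 1, 2, 3, 4, 5, 6, 7. Place at column 6.
Row 2: attacked by (1,6)→{5,6,7}. Safe: 1, 2, 3, 4. Place at column 1.
Row 3: attacked by (1,6)→{4,6}; (2,1)→{1,2}. Safe: 3, 5, 7. Place at column 3.
Row 4: attacked by (1,6)→{3,6}; (2,1)→{1,3}; (3,3)→{2,3,4}. Safe: 5, 7. Place at column 5.
Row 5: attacked by (1,6)→{2,6}; (2,1)→{1,4}; (3,3)→{1,3,5}; (4,5)→{4,5,6}. Safe: 7. Place at column 7.
Row 6: attacked by (1,6)→{1,6}; (2,1)→{1,5}; (3,3)→{3,6}; (4,5)→{3,5,7}; (5,7)→{6,7}. Safe: 2, 4. Place at column 2.
Row 7: attacked by (1,6)→{6}; (2,1)→{1,6}; (3,3)→{3,7}; (4,5)→{2,5}; (5,7)→{5,7}; (6,2)→{1,2,3}. Safe: 4. Place at column 4.
Columns [6, 1, 3, 5, 7, 2, 4], r−c [-5, 1, 0, -1, -2, 4, 3], r+c [7, 3, 6, 9, 12, 8, 11] are all distinct, so no two queens attack.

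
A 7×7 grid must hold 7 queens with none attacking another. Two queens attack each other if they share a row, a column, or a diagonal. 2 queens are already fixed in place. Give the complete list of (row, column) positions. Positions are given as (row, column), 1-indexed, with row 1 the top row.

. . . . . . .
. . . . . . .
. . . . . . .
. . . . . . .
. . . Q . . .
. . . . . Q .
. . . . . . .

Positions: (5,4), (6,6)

Row 1: attacked by (5,4)→{4}; (6,6)→{1,6}. Safe: 2, 3, 5, 7. Place at column 3.
Row 2: attacked by (1,3)→{2,3,4}; (5,4)→{1,4,7}; (6,6)→{2,6}. Safe: 5. Place at column 5.
Row 3: attacked by (1,3)→{1,3,5}; (2,5)→{4,5,6}; (5,4)→{2,4,6}; (6,6)→{3,6}. Safe: 7. Place at column 7.
Row 4: attacked by (1,3)→{3,6}; (2,5)→{3,5,7}; (3,7)→{6,7}; (5,4)→{3,4,5}; (6,6)→{4,6}. Safe: 1, 2. Place at column 2.
Row 7: attacked by (1,3)→{3}; (2,5)→{5}; (3,7)→{3,7}; (4,2)→{2,5}; (5,4)→{2,4,6}; (6,6)→{5,6,7}. Safe: 1. Place at column 1.
Columns [3, 5, 7, 2, 4, 6, 1], r−c [-2, -3, -4, 2, 1, 0, 6], r+c [4, 7, 10, 6, 9, 12, 8] are all distinct, so no two queens attack.

(1,3) (2,5) (3,7) (4,2) (5,4) (6,6) (7,1)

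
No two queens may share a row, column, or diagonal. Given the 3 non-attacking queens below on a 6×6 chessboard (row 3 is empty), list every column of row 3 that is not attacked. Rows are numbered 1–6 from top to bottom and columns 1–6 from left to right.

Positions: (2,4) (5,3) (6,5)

columns 6

(2,4) attacks row 3 at column 4 and diagonals 3, 5.
(5,3) attacks row 3 at column 3 and diagonals 1, 5.
(6,5) attacks row 3 at column 5 and diagonals 2.
Attacked columns: {1, 2, 3, 4, 5}. Safe: {6}.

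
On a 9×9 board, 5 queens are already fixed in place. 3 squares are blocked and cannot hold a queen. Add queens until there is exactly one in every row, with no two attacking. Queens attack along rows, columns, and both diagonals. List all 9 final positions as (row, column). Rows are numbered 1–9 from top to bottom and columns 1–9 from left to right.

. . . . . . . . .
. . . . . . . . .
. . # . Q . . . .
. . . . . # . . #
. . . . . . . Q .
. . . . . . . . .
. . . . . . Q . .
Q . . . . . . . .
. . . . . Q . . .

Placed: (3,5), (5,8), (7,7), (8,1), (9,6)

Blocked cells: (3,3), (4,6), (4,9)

Row 1: attacked by (3,5)→{3,5,7}; (5,8)→{4,8}; (7,7)→{1,7}; (8,1)→{1,8}; (9,6)→{6}. Safe: 2, 9. Place at column 2.
Row 2: attacked by (1,2)→{1,2,3}; (3,5)→{4,5,6}; (5,8)→{5,8}; (7,7)→{2,7}; (8,1)→{1,7}; (9,6)→{6}. Safe: 9. Place at column 9.
Row 4: attacked by (1,2)→{2,5}; (2,9)→{7,9}; (3,5)→{4,5,6}; (5,8)→{7,8,9}; (7,7)→{4,7}; (8,1)→{1,5}; (9,6)→{1,6}. Blocked: 6,9. Safe: 3. Place at column 3.
Row 6: attacked by (1,2)→{2,7}; (2,9)→{5,9}; (3,5)→{2,5,8}; (4,3)→{1,3,5}; (5,8)→{7,8,9}; (7,7)→{6,7,8}; (8,1)→{1,3}; (9,6)→{3,6,9}. Safe: 4. Place at column 4.
Columns [2, 9, 5, 3, 8, 4, 7, 1, 6], r−c [-1, -7, -2, 1, -3, 2, 0, 7, 3], r+c [3, 11, 8, 7, 13, 10, 14, 9, 15] are all distinct, so no two queens attack.

(1,2) (2,9) (3,5) (4,3) (5,8) (6,4) (7,7) (8,1) (9,6)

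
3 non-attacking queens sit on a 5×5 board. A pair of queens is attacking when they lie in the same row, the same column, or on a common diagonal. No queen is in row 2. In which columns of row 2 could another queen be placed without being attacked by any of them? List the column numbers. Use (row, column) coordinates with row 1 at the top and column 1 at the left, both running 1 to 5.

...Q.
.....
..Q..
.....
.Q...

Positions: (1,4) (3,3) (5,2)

columns 1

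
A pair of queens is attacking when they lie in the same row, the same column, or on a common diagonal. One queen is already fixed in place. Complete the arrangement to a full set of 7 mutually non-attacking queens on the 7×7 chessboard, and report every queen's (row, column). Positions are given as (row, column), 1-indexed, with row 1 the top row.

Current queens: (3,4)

(1,7) (2,2) (3,4) (4,6) (5,1) (6,3) (7,5)

Row 1: attacked by (3,4)→{2,4,6}. Safe: 1, 3, 5, 7. Place at column 7.
Row 2: attacked by (1,7)→{6,7}; (3,4)→{3,4,5}. Safe: 1, 2. Place at column 2.
Row 4: attacked by (1,7)→{4,7}; (2,2)→{2,4}; (3,4)→{3,4,5}. Safe: 1, 6. Place at column 6.
Row 5: attacked by (1,7)→{3,7}; (2,2)→{2,5}; (3,4)→{2,4,6}; (4,6)→{5,6,7}. Safe: 1. Place at column 1.
Row 6: attacked by (1,7)→{2,7}; (2,2)→{2,6}; (3,4)→{1,4,7}; (4,6)→{4,6}; (5,1)→{1,2}. Safe: 3, 5. Place at column 3.
Row 7: attacked by (1,7)→{1,7}; (2,2)→{2,7}; (3,4)→{4}; (4,6)→{3,6}; (5,1)→{1,3}; (6,3)→{2,3,4}. Safe: 5. Place at column 5.
Columns [7, 2, 4, 6, 1, 3, 5], r−c [-6, 0, -1, -2, 4, 3, 2], r+c [8, 4, 7, 10, 6, 9, 12] are all distinct, so no two queens attack.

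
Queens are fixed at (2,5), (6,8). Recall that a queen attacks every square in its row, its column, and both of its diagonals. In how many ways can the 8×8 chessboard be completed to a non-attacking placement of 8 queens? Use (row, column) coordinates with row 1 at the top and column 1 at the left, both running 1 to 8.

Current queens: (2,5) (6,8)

Branch on row 1: col 1 → 0; col 2 → 2; col 7 → 1.
Sum: 0 + 2 + 1 = 3.

3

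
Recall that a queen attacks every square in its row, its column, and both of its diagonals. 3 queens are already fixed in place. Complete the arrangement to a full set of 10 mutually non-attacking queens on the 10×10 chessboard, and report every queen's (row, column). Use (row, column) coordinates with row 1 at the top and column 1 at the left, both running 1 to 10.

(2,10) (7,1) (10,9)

(1,4) (2,10) (3,7) (4,2) (5,6) (6,3) (7,1) (8,8) (9,5) (10,9)

Row 1: attacked by (2,10)→{9,10}; (7,1)→{1,7}; (10,9)→{9}. Safe: 2, 3, 4, 5, 6, 8. Place at column 4.
Row 3: attacked by (1,4)→{2,4,6}; (2,10)→{9,10}; (7,1)→{1,5}; (10,9)→{2,9}. Safe: 3, 7, 8. Place at column 7.
Row 4: attacked by (1,4)→{1,4,7}; (2,10)→{8,10}; (3,7)→{6,7,8}; (7,1)→{1,4}; (10,9)→{3,9}. Safe: 2, 5. Place at column 2.
Row 5: attacked by (1,4)→{4,8}; (2,10)→{7,10}; (3,7)→{5,7,9}; (4,2)→{1,2,3}; (7,1)→{1,3}; (10,9)→{4,9}. Safe: 6. Place at column 6.
Row 6: attacked by (1,4)→{4,9}; (2,10)→{6,10}; (3,7)→{4,7,10}; (4,2)→{2,4}; (5,6)→{5,6,7}; (7,1)→{1,2}; (10,9)→{5,9}. Safe: 3, 8. Place at column 3.
Row 8: attacked by (1,4)→{4}; (2,10)→{4,10}; (3,7)→{2,7}; (4,2)→{2,6}; (5,6)→{3,6,9}; (6,3)→{1,3,5}; (7,1)→{1,2}; (10,9)→{7,9}. Safe: 8. Place at column 8.
Row 9: attacked by (1,4)→{4}; (2,10)→{3,10}; (3,7)→{1,7}; (4,2)→{2,7}; (5,6)→{2,6,10}; (6,3)→{3,6}; (7,1)→{1,3}; (8,8)→{7,8,9}; (10,9)→{8,9,10}. Safe: 5. Place at column 5.
Columns [4, 10, 7, 2, 6, 3, 1, 8, 5, 9], r−c [-3, -8, -4, 2, -1, 3, 6, 0, 4, 1], r+c [5, 12, 10, 6, 11, 9, 8, 16, 14, 19] are all distinct, so no two queens attack.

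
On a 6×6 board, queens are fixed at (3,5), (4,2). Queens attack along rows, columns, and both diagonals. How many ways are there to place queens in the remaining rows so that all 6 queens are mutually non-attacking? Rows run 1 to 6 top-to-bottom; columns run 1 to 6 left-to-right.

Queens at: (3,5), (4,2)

1

Branch on row 1: col 1 → 0; col 4 → 1; col 6 → 0.
Sum: 0 + 1 + 0 = 1.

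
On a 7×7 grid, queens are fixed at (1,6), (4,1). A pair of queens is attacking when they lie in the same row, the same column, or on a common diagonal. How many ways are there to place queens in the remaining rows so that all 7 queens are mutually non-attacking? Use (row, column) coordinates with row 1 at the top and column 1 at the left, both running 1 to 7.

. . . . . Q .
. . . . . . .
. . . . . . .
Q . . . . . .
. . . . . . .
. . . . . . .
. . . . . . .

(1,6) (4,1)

Branch on row 2: col 2 → 1; col 4 → 1.
Sum: 1 + 1 = 2.

2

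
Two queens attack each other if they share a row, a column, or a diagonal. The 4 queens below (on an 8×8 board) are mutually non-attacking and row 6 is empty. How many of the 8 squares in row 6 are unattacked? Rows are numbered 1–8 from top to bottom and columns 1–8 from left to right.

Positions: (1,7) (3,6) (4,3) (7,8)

(1,7) attacks row 6 at column 7 and diagonals 2.
(3,6) attacks row 6 at column 6 and diagonals 3.
(4,3) attacks row 6 at column 3 and diagonals 1, 5.
(7,8) attacks row 6 at column 8 and diagonals 7.
Attacked columns: {1, 2, 3, 5, 6, 7, 8}. Safe: {4}.

1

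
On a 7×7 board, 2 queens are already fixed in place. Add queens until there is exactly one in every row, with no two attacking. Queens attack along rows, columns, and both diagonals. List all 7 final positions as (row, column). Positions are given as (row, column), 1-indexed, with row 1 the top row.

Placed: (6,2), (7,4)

Row 1: attacked by (6,2)→{2,7}; (7,4)→{4}. Safe: 1, 3, 5, 6. Place at column 6.
Row 2: attacked by (1,6)→{5,6,7}; (6,2)→{2,6}; (7,4)→{4}. Safe: 1, 3. Place at column 1.
Row 3: attacked by (1,6)→{4,6}; (2,1)→{1,2}; (6,2)→{2,5}; (7,4)→{4}. Safe: 3, 7. Place at column 3.
Row 4: attacked by (1,6)→{3,6}; (2,1)→{1,3}; (3,3)→{2,3,4}; (6,2)→{2,4}; (7,4)→{1,4,7}. Safe: 5. Place at column 5.
Row 5: attacked by (1,6)→{2,6}; (2,1)→{1,4}; (3,3)→{1,3,5}; (4,5)→{4,5,6}; (6,2)→{1,2,3}; (7,4)→{2,4,6}. Safe: 7. Place at column 7.
Columns [6, 1, 3, 5, 7, 2, 4], r−c [-5, 1, 0, -1, -2, 4, 3], r+c [7, 3, 6, 9, 12, 8, 11] are all distinct, so no two queens attack.

(1,6) (2,1) (3,3) (4,5) (5,7) (6,2) (7,4)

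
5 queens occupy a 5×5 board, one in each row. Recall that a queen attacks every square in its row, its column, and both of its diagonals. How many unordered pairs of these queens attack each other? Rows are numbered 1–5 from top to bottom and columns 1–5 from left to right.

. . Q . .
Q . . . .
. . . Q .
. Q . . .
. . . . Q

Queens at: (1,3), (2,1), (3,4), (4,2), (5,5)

All columns are distinct and no two queens satisfy |Δrow| = |Δcol|, so no pair attacks.

0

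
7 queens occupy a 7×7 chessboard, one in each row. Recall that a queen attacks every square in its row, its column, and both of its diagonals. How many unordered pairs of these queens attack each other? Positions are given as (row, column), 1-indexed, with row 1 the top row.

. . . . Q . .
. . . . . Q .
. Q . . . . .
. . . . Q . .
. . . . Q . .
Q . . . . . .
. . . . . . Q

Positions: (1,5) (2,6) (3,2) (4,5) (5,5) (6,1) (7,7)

Same column: (1,5)–(4,5) (column 5); (1,5)–(5,5) (column 5); (4,5)–(5,5) (column 5).
Same diagonal: (1,5)–(2,6) (|1−2| = |5−6| = 1); (5,5)–(7,7) (|5−7| = |5−7| = 2).
Total attacking pairs: 5.

5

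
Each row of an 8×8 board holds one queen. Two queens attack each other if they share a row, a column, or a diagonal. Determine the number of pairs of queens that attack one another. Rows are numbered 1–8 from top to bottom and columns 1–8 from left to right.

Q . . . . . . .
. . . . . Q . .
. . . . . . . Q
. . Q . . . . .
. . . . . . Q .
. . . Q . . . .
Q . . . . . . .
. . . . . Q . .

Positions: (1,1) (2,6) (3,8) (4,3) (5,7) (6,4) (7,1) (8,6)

4

Same column: (1,1)–(7,1) (column 1); (2,6)–(8,6) (column 6).
Same diagonal: (2,6)–(7,1) (|2−7| = |6−1| = 5); (6,4)–(8,6) (|6−8| = |4−6| = 2).
Total attacking pairs: 4.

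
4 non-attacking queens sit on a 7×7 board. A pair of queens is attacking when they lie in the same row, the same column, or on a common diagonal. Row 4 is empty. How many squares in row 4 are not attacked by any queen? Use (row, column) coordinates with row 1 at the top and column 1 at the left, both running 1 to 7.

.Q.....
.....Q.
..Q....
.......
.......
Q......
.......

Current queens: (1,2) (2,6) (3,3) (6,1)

(1,2) attacks row 4 at column 2 and diagonals 5.
(2,6) attacks row 4 at column 6 and diagonals 4.
(3,3) attacks row 4 at column 3 and diagonals 2, 4.
(6,1) attacks row 4 at column 1 and diagonals 3.
Attacked columns: {1, 2, 3, 4, 5, 6}. Safe: {7}.

1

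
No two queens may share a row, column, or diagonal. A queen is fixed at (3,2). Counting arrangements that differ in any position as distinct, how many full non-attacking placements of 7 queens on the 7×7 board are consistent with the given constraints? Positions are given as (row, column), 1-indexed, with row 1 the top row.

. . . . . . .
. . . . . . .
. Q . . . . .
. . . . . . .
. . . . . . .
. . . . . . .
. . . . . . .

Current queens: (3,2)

Branch on row 1: col 1 → 1; col 3 → 2; col 5 → 2; col 6 → 1; col 7 → 0.
Sum: 1 + 2 + 2 + 1 + 0 = 6.

6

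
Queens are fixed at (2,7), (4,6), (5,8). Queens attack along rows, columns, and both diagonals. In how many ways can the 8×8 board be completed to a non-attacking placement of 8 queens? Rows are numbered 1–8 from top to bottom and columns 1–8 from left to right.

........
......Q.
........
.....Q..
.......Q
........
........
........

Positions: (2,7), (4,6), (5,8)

2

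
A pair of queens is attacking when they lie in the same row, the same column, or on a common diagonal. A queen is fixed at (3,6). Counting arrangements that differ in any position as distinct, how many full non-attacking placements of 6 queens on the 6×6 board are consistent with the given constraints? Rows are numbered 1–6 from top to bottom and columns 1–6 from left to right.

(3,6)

Branch on row 1: col 1 → 0; col 2 → 1; col 3 → 0; col 5 → 0.
Sum: 0 + 1 + 0 + 0 = 1.

1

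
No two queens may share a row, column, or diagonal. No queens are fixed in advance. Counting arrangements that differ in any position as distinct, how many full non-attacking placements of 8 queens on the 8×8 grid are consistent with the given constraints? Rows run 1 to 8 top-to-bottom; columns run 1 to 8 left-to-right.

92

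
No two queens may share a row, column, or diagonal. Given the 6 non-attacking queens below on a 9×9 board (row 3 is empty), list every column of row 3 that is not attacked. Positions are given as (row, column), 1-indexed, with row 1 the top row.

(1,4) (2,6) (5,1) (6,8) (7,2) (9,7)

columns 9

(1,4) attacks row 3 at column 4 and diagonals 2, 6.
(2,6) attacks row 3 at column 6 and diagonals 5, 7.
(5,1) attacks row 3 at column 1 and diagonals 3.
(6,8) attacks row 3 at column 8 and diagonals 5.
(7,2) attacks row 3 at column 2 and diagonals 6.
(9,7) attacks row 3 at column 7 and diagonals 1.
Attacked columns: {1, 2, 3, 4, 5, 6, 7, 8}. Safe: {9}.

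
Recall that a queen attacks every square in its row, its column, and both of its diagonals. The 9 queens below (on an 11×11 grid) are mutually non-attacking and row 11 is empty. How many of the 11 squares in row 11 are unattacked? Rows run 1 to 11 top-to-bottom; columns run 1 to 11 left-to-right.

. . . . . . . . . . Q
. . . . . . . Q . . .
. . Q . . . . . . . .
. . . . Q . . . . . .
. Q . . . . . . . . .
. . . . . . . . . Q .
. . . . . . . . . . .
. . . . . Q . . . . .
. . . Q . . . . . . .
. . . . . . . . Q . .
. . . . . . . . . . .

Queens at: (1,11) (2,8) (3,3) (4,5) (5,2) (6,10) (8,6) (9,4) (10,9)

1

(1,11) attacks row 11 at column 11 and diagonals 1.
(2,8) attacks row 11 at column 8.
(3,3) attacks row 11 at column 3 and diagonals 11.
(4,5) attacks row 11 at column 5.
(5,2) attacks row 11 at column 2 and diagonals 8.
(6,10) attacks row 11 at column 10 and diagonals 5.
(8,6) attacks row 11 at column 6 and diagonals 3, 9.
(9,4) attacks row 11 at column 4 and diagonals 2, 6.
(10,9) attacks row 11 at column 9 and diagonals 8, 10.
Attacked columns: {1, 2, 3, 4, 5, 6, 8, 9, 10, 11}. Safe: {7}.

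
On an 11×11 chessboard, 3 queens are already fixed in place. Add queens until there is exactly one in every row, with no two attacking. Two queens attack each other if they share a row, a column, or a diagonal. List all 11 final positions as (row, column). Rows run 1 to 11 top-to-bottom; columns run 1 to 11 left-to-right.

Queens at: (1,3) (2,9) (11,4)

(1,3) (2,9) (3,7) (4,10) (5,1) (6,6) (7,2) (8,5) (9,8) (10,11) (11,4)

Row 3: attacked by (1,3)→{1,3,5}; (2,9)→{8,9,10}; (11,4)→{4}. Safe: 2, 6, 7, 11. Place at column 7.
Row 4: attacked by (1,3)→{3,6}; (2,9)→{7,9,11}; (3,7)→{6,7,8}; (11,4)→{4,11}. Safe: 1, 2, 5, 10. Place at column 10.
Row 5: attacked by (1,3)→{3,7}; (2,9)→{6,9}; (3,7)→{5,7,9}; (4,10)→{9,10,11}; (11,4)→{4,10}. Safe: 1, 2, 8. Place at column 1.
Row 6: attacked by (1,3)→{3,8}; (2,9)→{5,9}; (3,7)→{4,7,10}; (4,10)→{8,10}; (5,1)→{1,2}; (11,4)→{4,9}. Safe: 6, 11. Place at column 6.
Row 7: attacked by (1,3)→{3,9}; (2,9)→{4,9}; (3,7)→{3,7,11}; (4,10)→{7,10}; (5,1)→{1,3}; (6,6)→{5,6,7}; (11,4)→{4,8}. Safe: 2. Place at column 2.
Row 8: attacked by (1,3)→{3,10}; (2,9)→{3,9}; (3,7)→{2,7}; (4,10)→{6,10}; (5,1)→{1,4}; (6,6)→{4,6,8}; (7,2)→{1,2,3}; (11,4)→{1,4,7}. Safe: 5, 11. Place at column 5.
Row 9: attacked by (1,3)→{3,11}; (2,9)→{2,9}; (3,7)→{1,7}; (4,10)→{5,10}; (5,1)→{1,5}; (6,6)→{3,6,9}; (7,2)→{2,4}; (8,5)→{4,5,6}; (11,4)→{2,4,6}. Safe: 8. Place at column 8.
Row 10: attacked by (1,3)→{3}; (2,9)→{1,9}; (3,7)→{7}; (4,10)→{4,10}; (5,1)→{1,6}; (6,6)→{2,6,10}; (7,2)→{2,5}; (8,5)→{3,5,7}; (9,8)→{7,8,9}; (11,4)→{3,4,5}. Safe: 11. Place at column 11.
Columns [3, 9, 7, 10, 1, 6, 2, 5, 8, 11, 4], r−c [-2, -7, -4, -6, 4, 0, 5, 3, 1, -1, 7], r+c [4, 11, 10, 14, 6, 12, 9, 13, 17, 21, 15] are all distinct, so no two queens attack.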